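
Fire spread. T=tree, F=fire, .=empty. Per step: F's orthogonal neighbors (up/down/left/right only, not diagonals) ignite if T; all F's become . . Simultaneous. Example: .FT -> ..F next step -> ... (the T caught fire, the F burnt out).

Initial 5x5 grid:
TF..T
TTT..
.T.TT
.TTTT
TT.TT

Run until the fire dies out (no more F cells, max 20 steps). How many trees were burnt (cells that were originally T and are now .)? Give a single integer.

Answer: 15

Derivation:
Step 1: +2 fires, +1 burnt (F count now 2)
Step 2: +3 fires, +2 burnt (F count now 3)
Step 3: +1 fires, +3 burnt (F count now 1)
Step 4: +2 fires, +1 burnt (F count now 2)
Step 5: +2 fires, +2 burnt (F count now 2)
Step 6: +3 fires, +2 burnt (F count now 3)
Step 7: +2 fires, +3 burnt (F count now 2)
Step 8: +0 fires, +2 burnt (F count now 0)
Fire out after step 8
Initially T: 16, now '.': 24
Total burnt (originally-T cells now '.'): 15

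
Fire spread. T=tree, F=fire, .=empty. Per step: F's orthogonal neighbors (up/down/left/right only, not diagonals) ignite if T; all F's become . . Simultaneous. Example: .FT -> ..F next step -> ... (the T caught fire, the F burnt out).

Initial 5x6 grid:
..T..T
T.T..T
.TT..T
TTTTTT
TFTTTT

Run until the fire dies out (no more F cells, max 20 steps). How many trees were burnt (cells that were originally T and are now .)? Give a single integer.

Answer: 18

Derivation:
Step 1: +3 fires, +1 burnt (F count now 3)
Step 2: +4 fires, +3 burnt (F count now 4)
Step 3: +3 fires, +4 burnt (F count now 3)
Step 4: +3 fires, +3 burnt (F count now 3)
Step 5: +2 fires, +3 burnt (F count now 2)
Step 6: +1 fires, +2 burnt (F count now 1)
Step 7: +1 fires, +1 burnt (F count now 1)
Step 8: +1 fires, +1 burnt (F count now 1)
Step 9: +0 fires, +1 burnt (F count now 0)
Fire out after step 9
Initially T: 19, now '.': 29
Total burnt (originally-T cells now '.'): 18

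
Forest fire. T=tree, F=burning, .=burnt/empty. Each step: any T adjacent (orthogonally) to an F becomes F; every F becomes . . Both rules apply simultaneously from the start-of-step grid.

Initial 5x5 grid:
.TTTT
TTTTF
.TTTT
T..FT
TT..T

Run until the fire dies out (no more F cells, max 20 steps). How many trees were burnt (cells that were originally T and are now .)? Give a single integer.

Step 1: +5 fires, +2 burnt (F count now 5)
Step 2: +4 fires, +5 burnt (F count now 4)
Step 3: +3 fires, +4 burnt (F count now 3)
Step 4: +2 fires, +3 burnt (F count now 2)
Step 5: +0 fires, +2 burnt (F count now 0)
Fire out after step 5
Initially T: 17, now '.': 22
Total burnt (originally-T cells now '.'): 14

Answer: 14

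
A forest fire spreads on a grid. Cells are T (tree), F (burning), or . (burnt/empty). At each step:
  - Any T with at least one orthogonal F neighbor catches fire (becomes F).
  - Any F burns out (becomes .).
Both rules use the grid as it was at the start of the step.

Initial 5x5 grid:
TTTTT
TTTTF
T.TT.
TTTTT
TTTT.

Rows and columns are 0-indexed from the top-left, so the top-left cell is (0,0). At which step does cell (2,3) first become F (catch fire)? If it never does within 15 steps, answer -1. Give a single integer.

Step 1: cell (2,3)='T' (+2 fires, +1 burnt)
Step 2: cell (2,3)='F' (+3 fires, +2 burnt)
  -> target ignites at step 2
Step 3: cell (2,3)='.' (+4 fires, +3 burnt)
Step 4: cell (2,3)='.' (+5 fires, +4 burnt)
Step 5: cell (2,3)='.' (+4 fires, +5 burnt)
Step 6: cell (2,3)='.' (+2 fires, +4 burnt)
Step 7: cell (2,3)='.' (+1 fires, +2 burnt)
Step 8: cell (2,3)='.' (+0 fires, +1 burnt)
  fire out at step 8

2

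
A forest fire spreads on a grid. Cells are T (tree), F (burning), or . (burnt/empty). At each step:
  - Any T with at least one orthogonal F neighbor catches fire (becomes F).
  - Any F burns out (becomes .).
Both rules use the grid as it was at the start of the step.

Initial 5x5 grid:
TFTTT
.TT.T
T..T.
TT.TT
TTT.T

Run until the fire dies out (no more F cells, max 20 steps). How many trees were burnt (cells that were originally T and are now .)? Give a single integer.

Step 1: +3 fires, +1 burnt (F count now 3)
Step 2: +2 fires, +3 burnt (F count now 2)
Step 3: +1 fires, +2 burnt (F count now 1)
Step 4: +1 fires, +1 burnt (F count now 1)
Step 5: +0 fires, +1 burnt (F count now 0)
Fire out after step 5
Initially T: 17, now '.': 15
Total burnt (originally-T cells now '.'): 7

Answer: 7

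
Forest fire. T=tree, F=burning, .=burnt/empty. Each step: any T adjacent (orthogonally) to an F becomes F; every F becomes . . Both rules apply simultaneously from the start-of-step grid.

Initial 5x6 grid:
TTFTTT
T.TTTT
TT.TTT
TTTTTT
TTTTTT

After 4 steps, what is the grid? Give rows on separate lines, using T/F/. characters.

Step 1: 3 trees catch fire, 1 burn out
  TF.FTT
  T.FTTT
  TT.TTT
  TTTTTT
  TTTTTT
Step 2: 3 trees catch fire, 3 burn out
  F...FT
  T..FTT
  TT.TTT
  TTTTTT
  TTTTTT
Step 3: 4 trees catch fire, 3 burn out
  .....F
  F...FT
  TT.FTT
  TTTTTT
  TTTTTT
Step 4: 4 trees catch fire, 4 burn out
  ......
  .....F
  FT..FT
  TTTFTT
  TTTTTT

......
.....F
FT..FT
TTTFTT
TTTTTT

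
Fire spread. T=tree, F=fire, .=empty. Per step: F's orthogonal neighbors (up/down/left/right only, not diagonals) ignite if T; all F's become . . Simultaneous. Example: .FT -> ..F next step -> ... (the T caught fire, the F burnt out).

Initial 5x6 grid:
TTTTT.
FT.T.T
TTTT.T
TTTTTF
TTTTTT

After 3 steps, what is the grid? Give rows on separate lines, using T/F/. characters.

Step 1: 6 trees catch fire, 2 burn out
  FTTTT.
  .F.T.T
  FTTT.F
  TTTTF.
  TTTTTF
Step 2: 6 trees catch fire, 6 burn out
  .FTTT.
  ...T.F
  .FTT..
  FTTF..
  TTTTF.
Step 3: 7 trees catch fire, 6 burn out
  ..FTT.
  ...T..
  ..FF..
  .FF...
  FTTF..

..FTT.
...T..
..FF..
.FF...
FTTF..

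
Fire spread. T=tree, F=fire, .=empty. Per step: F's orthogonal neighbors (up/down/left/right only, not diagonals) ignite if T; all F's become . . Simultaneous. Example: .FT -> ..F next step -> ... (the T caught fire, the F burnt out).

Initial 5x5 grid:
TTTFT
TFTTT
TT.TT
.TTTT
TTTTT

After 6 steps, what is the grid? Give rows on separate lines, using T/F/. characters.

Step 1: 7 trees catch fire, 2 burn out
  TFF.F
  F.FFT
  TF.TT
  .TTTT
  TTTTT
Step 2: 5 trees catch fire, 7 burn out
  F....
  ....F
  F..FT
  .FTTT
  TTTTT
Step 3: 4 trees catch fire, 5 burn out
  .....
  .....
  ....F
  ..FFT
  TFTTT
Step 4: 4 trees catch fire, 4 burn out
  .....
  .....
  .....
  ....F
  F.FFT
Step 5: 1 trees catch fire, 4 burn out
  .....
  .....
  .....
  .....
  ....F
Step 6: 0 trees catch fire, 1 burn out
  .....
  .....
  .....
  .....
  .....

.....
.....
.....
.....
.....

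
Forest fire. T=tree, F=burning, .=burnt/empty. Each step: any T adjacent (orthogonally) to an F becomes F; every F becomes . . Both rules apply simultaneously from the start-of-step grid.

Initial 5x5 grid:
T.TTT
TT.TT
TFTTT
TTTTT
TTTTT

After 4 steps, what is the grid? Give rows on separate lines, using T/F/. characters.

Step 1: 4 trees catch fire, 1 burn out
  T.TTT
  TF.TT
  F.FTT
  TFTTT
  TTTTT
Step 2: 5 trees catch fire, 4 burn out
  T.TTT
  F..TT
  ...FT
  F.FTT
  TFTTT
Step 3: 6 trees catch fire, 5 burn out
  F.TTT
  ...FT
  ....F
  ...FT
  F.FTT
Step 4: 4 trees catch fire, 6 burn out
  ..TFT
  ....F
  .....
  ....F
  ...FT

..TFT
....F
.....
....F
...FT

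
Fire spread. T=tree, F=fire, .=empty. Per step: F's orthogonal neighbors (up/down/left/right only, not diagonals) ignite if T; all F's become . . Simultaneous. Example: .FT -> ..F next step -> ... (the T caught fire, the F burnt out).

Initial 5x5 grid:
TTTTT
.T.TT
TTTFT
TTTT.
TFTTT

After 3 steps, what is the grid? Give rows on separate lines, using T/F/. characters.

Step 1: 7 trees catch fire, 2 burn out
  TTTTT
  .T.FT
  TTF.F
  TFTF.
  F.FTT
Step 2: 6 trees catch fire, 7 burn out
  TTTFT
  .T..F
  TF...
  F.F..
  ...FT
Step 3: 5 trees catch fire, 6 burn out
  TTF.F
  .F...
  F....
  .....
  ....F

TTF.F
.F...
F....
.....
....F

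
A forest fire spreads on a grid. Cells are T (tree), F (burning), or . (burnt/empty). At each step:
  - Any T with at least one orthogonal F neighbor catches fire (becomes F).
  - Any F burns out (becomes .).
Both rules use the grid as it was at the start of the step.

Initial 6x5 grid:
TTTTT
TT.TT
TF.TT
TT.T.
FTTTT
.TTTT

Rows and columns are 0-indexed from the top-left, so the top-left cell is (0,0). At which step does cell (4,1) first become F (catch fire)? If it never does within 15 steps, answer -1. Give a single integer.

Step 1: cell (4,1)='F' (+5 fires, +2 burnt)
  -> target ignites at step 1
Step 2: cell (4,1)='.' (+4 fires, +5 burnt)
Step 3: cell (4,1)='.' (+4 fires, +4 burnt)
Step 4: cell (4,1)='.' (+4 fires, +4 burnt)
Step 5: cell (4,1)='.' (+4 fires, +4 burnt)
Step 6: cell (4,1)='.' (+2 fires, +4 burnt)
Step 7: cell (4,1)='.' (+0 fires, +2 burnt)
  fire out at step 7

1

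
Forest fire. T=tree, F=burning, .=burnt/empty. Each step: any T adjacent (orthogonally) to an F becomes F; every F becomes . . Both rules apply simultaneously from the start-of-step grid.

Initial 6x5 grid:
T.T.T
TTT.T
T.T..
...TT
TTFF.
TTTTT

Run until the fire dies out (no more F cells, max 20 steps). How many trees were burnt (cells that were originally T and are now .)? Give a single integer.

Step 1: +4 fires, +2 burnt (F count now 4)
Step 2: +4 fires, +4 burnt (F count now 4)
Step 3: +1 fires, +4 burnt (F count now 1)
Step 4: +0 fires, +1 burnt (F count now 0)
Fire out after step 4
Initially T: 18, now '.': 21
Total burnt (originally-T cells now '.'): 9

Answer: 9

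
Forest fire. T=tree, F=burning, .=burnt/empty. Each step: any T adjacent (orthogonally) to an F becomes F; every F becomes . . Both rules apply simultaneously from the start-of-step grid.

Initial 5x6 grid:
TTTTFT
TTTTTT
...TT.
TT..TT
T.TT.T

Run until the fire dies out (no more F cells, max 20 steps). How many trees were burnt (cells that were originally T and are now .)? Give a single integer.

Answer: 16

Derivation:
Step 1: +3 fires, +1 burnt (F count now 3)
Step 2: +4 fires, +3 burnt (F count now 4)
Step 3: +4 fires, +4 burnt (F count now 4)
Step 4: +3 fires, +4 burnt (F count now 3)
Step 5: +2 fires, +3 burnt (F count now 2)
Step 6: +0 fires, +2 burnt (F count now 0)
Fire out after step 6
Initially T: 21, now '.': 25
Total burnt (originally-T cells now '.'): 16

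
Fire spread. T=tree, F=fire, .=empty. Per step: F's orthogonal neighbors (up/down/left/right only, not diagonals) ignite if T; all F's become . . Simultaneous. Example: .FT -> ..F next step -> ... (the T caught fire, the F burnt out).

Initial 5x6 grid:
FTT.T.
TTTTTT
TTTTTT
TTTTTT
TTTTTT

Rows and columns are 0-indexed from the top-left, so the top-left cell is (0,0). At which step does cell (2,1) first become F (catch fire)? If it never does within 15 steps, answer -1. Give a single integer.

Step 1: cell (2,1)='T' (+2 fires, +1 burnt)
Step 2: cell (2,1)='T' (+3 fires, +2 burnt)
Step 3: cell (2,1)='F' (+3 fires, +3 burnt)
  -> target ignites at step 3
Step 4: cell (2,1)='.' (+4 fires, +3 burnt)
Step 5: cell (2,1)='.' (+4 fires, +4 burnt)
Step 6: cell (2,1)='.' (+5 fires, +4 burnt)
Step 7: cell (2,1)='.' (+3 fires, +5 burnt)
Step 8: cell (2,1)='.' (+2 fires, +3 burnt)
Step 9: cell (2,1)='.' (+1 fires, +2 burnt)
Step 10: cell (2,1)='.' (+0 fires, +1 burnt)
  fire out at step 10

3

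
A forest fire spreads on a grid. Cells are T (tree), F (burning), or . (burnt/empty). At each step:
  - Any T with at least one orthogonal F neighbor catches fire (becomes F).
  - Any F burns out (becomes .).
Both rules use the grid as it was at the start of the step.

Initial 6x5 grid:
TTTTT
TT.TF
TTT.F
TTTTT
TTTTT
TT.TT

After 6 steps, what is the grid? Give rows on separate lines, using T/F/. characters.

Step 1: 3 trees catch fire, 2 burn out
  TTTTF
  TT.F.
  TTT..
  TTTTF
  TTTTT
  TT.TT
Step 2: 3 trees catch fire, 3 burn out
  TTTF.
  TT...
  TTT..
  TTTF.
  TTTTF
  TT.TT
Step 3: 4 trees catch fire, 3 burn out
  TTF..
  TT...
  TTT..
  TTF..
  TTTF.
  TT.TF
Step 4: 5 trees catch fire, 4 burn out
  TF...
  TT...
  TTF..
  TF...
  TTF..
  TT.F.
Step 5: 5 trees catch fire, 5 burn out
  F....
  TF...
  TF...
  F....
  TF...
  TT...
Step 6: 4 trees catch fire, 5 burn out
  .....
  F....
  F....
  .....
  F....
  TF...

.....
F....
F....
.....
F....
TF...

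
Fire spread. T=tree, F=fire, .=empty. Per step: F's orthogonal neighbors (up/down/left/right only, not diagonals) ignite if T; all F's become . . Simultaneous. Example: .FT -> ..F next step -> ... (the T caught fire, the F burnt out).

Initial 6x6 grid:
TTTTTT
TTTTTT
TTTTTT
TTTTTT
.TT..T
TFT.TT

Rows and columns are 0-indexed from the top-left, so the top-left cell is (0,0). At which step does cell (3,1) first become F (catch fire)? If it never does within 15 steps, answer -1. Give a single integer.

Step 1: cell (3,1)='T' (+3 fires, +1 burnt)
Step 2: cell (3,1)='F' (+2 fires, +3 burnt)
  -> target ignites at step 2
Step 3: cell (3,1)='.' (+3 fires, +2 burnt)
Step 4: cell (3,1)='.' (+4 fires, +3 burnt)
Step 5: cell (3,1)='.' (+5 fires, +4 burnt)
Step 6: cell (3,1)='.' (+5 fires, +5 burnt)
Step 7: cell (3,1)='.' (+4 fires, +5 burnt)
Step 8: cell (3,1)='.' (+3 fires, +4 burnt)
Step 9: cell (3,1)='.' (+2 fires, +3 burnt)
Step 10: cell (3,1)='.' (+0 fires, +2 burnt)
  fire out at step 10

2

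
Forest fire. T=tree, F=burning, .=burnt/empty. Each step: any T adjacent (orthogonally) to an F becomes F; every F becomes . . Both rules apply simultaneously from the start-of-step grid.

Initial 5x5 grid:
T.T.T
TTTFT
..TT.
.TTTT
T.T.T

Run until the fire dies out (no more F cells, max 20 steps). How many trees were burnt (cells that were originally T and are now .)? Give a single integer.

Step 1: +3 fires, +1 burnt (F count now 3)
Step 2: +5 fires, +3 burnt (F count now 5)
Step 3: +3 fires, +5 burnt (F count now 3)
Step 4: +4 fires, +3 burnt (F count now 4)
Step 5: +0 fires, +4 burnt (F count now 0)
Fire out after step 5
Initially T: 16, now '.': 24
Total burnt (originally-T cells now '.'): 15

Answer: 15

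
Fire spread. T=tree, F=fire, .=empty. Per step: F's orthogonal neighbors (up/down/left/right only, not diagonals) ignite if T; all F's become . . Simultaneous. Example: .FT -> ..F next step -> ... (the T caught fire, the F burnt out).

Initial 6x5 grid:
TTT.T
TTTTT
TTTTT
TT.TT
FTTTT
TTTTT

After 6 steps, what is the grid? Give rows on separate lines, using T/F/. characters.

Step 1: 3 trees catch fire, 1 burn out
  TTT.T
  TTTTT
  TTTTT
  FT.TT
  .FTTT
  FTTTT
Step 2: 4 trees catch fire, 3 burn out
  TTT.T
  TTTTT
  FTTTT
  .F.TT
  ..FTT
  .FTTT
Step 3: 4 trees catch fire, 4 burn out
  TTT.T
  FTTTT
  .FTTT
  ...TT
  ...FT
  ..FTT
Step 4: 6 trees catch fire, 4 burn out
  FTT.T
  .FTTT
  ..FTT
  ...FT
  ....F
  ...FT
Step 5: 5 trees catch fire, 6 burn out
  .FT.T
  ..FTT
  ...FT
  ....F
  .....
  ....F
Step 6: 3 trees catch fire, 5 burn out
  ..F.T
  ...FT
  ....F
  .....
  .....
  .....

..F.T
...FT
....F
.....
.....
.....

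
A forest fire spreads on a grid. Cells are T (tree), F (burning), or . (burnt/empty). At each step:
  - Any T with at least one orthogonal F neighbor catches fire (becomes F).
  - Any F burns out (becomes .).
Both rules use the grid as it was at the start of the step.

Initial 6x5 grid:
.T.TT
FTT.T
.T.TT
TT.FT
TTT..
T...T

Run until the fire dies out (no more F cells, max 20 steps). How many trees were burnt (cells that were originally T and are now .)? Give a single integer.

Answer: 16

Derivation:
Step 1: +3 fires, +2 burnt (F count now 3)
Step 2: +4 fires, +3 burnt (F count now 4)
Step 3: +2 fires, +4 burnt (F count now 2)
Step 4: +3 fires, +2 burnt (F count now 3)
Step 5: +3 fires, +3 burnt (F count now 3)
Step 6: +1 fires, +3 burnt (F count now 1)
Step 7: +0 fires, +1 burnt (F count now 0)
Fire out after step 7
Initially T: 17, now '.': 29
Total burnt (originally-T cells now '.'): 16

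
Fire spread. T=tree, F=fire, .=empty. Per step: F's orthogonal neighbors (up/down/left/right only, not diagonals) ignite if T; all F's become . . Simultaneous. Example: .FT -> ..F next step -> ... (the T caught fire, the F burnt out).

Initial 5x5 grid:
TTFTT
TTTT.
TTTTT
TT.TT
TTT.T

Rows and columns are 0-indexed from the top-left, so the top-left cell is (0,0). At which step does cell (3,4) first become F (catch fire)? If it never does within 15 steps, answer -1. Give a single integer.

Step 1: cell (3,4)='T' (+3 fires, +1 burnt)
Step 2: cell (3,4)='T' (+5 fires, +3 burnt)
Step 3: cell (3,4)='T' (+3 fires, +5 burnt)
Step 4: cell (3,4)='T' (+4 fires, +3 burnt)
Step 5: cell (3,4)='F' (+3 fires, +4 burnt)
  -> target ignites at step 5
Step 6: cell (3,4)='.' (+3 fires, +3 burnt)
Step 7: cell (3,4)='.' (+0 fires, +3 burnt)
  fire out at step 7

5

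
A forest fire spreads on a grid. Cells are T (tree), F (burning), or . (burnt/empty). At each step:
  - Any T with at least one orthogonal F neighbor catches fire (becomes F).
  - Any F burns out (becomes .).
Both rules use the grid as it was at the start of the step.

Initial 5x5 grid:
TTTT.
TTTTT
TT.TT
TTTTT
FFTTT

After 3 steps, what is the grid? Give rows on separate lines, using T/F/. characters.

Step 1: 3 trees catch fire, 2 burn out
  TTTT.
  TTTTT
  TT.TT
  FFTTT
  ..FTT
Step 2: 4 trees catch fire, 3 burn out
  TTTT.
  TTTTT
  FF.TT
  ..FTT
  ...FT
Step 3: 4 trees catch fire, 4 burn out
  TTTT.
  FFTTT
  ...TT
  ...FT
  ....F

TTTT.
FFTTT
...TT
...FT
....F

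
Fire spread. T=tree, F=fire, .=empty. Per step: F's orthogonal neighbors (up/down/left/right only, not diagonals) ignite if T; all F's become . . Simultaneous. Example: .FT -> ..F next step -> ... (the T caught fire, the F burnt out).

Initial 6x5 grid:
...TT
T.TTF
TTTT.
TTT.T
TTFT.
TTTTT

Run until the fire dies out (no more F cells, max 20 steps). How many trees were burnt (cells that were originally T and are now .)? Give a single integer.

Step 1: +6 fires, +2 burnt (F count now 6)
Step 2: +8 fires, +6 burnt (F count now 8)
Step 3: +4 fires, +8 burnt (F count now 4)
Step 4: +1 fires, +4 burnt (F count now 1)
Step 5: +1 fires, +1 burnt (F count now 1)
Step 6: +0 fires, +1 burnt (F count now 0)
Fire out after step 6
Initially T: 21, now '.': 29
Total burnt (originally-T cells now '.'): 20

Answer: 20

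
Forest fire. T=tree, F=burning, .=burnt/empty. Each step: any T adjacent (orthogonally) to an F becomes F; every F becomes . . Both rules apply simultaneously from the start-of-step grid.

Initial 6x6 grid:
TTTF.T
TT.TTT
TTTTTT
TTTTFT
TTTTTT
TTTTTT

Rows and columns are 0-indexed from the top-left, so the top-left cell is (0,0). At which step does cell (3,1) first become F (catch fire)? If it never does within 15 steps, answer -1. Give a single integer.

Step 1: cell (3,1)='T' (+6 fires, +2 burnt)
Step 2: cell (3,1)='T' (+8 fires, +6 burnt)
Step 3: cell (3,1)='F' (+8 fires, +8 burnt)
  -> target ignites at step 3
Step 4: cell (3,1)='.' (+6 fires, +8 burnt)
Step 5: cell (3,1)='.' (+3 fires, +6 burnt)
Step 6: cell (3,1)='.' (+1 fires, +3 burnt)
Step 7: cell (3,1)='.' (+0 fires, +1 burnt)
  fire out at step 7

3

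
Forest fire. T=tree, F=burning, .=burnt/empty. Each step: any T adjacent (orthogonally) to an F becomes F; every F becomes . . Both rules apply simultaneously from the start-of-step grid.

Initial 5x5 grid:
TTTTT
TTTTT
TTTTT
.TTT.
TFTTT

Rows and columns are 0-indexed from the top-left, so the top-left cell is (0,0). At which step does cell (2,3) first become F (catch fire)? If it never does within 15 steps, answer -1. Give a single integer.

Step 1: cell (2,3)='T' (+3 fires, +1 burnt)
Step 2: cell (2,3)='T' (+3 fires, +3 burnt)
Step 3: cell (2,3)='T' (+5 fires, +3 burnt)
Step 4: cell (2,3)='F' (+4 fires, +5 burnt)
  -> target ignites at step 4
Step 5: cell (2,3)='.' (+4 fires, +4 burnt)
Step 6: cell (2,3)='.' (+2 fires, +4 burnt)
Step 7: cell (2,3)='.' (+1 fires, +2 burnt)
Step 8: cell (2,3)='.' (+0 fires, +1 burnt)
  fire out at step 8

4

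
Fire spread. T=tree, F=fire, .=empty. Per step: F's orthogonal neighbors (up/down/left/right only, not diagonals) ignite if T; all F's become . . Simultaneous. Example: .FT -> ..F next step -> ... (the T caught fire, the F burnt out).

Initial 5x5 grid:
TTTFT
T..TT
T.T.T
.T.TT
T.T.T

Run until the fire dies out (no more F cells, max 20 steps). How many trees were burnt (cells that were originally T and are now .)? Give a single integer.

Answer: 12

Derivation:
Step 1: +3 fires, +1 burnt (F count now 3)
Step 2: +2 fires, +3 burnt (F count now 2)
Step 3: +2 fires, +2 burnt (F count now 2)
Step 4: +2 fires, +2 burnt (F count now 2)
Step 5: +3 fires, +2 burnt (F count now 3)
Step 6: +0 fires, +3 burnt (F count now 0)
Fire out after step 6
Initially T: 16, now '.': 21
Total burnt (originally-T cells now '.'): 12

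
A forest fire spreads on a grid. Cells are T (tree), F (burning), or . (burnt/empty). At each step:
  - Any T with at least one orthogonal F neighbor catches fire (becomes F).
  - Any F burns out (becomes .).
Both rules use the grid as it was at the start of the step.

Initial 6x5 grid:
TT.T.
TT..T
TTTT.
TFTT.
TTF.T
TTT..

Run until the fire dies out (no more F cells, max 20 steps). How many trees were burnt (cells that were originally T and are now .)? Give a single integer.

Answer: 16

Derivation:
Step 1: +5 fires, +2 burnt (F count now 5)
Step 2: +6 fires, +5 burnt (F count now 6)
Step 3: +4 fires, +6 burnt (F count now 4)
Step 4: +1 fires, +4 burnt (F count now 1)
Step 5: +0 fires, +1 burnt (F count now 0)
Fire out after step 5
Initially T: 19, now '.': 27
Total burnt (originally-T cells now '.'): 16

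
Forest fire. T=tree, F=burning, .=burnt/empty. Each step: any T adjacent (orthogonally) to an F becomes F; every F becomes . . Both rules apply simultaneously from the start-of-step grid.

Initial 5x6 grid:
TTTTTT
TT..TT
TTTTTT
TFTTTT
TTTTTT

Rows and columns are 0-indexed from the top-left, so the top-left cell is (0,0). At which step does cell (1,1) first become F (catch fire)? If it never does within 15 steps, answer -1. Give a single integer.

Step 1: cell (1,1)='T' (+4 fires, +1 burnt)
Step 2: cell (1,1)='F' (+6 fires, +4 burnt)
  -> target ignites at step 2
Step 3: cell (1,1)='.' (+5 fires, +6 burnt)
Step 4: cell (1,1)='.' (+5 fires, +5 burnt)
Step 5: cell (1,1)='.' (+4 fires, +5 burnt)
Step 6: cell (1,1)='.' (+2 fires, +4 burnt)
Step 7: cell (1,1)='.' (+1 fires, +2 burnt)
Step 8: cell (1,1)='.' (+0 fires, +1 burnt)
  fire out at step 8

2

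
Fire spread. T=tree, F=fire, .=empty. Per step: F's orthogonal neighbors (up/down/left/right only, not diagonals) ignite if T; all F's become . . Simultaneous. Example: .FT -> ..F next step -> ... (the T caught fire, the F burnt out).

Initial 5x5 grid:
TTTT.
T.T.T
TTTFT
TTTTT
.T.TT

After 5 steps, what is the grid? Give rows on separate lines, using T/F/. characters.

Step 1: 3 trees catch fire, 1 burn out
  TTTT.
  T.T.T
  TTF.F
  TTTFT
  .T.TT
Step 2: 6 trees catch fire, 3 burn out
  TTTT.
  T.F.F
  TF...
  TTF.F
  .T.FT
Step 3: 4 trees catch fire, 6 burn out
  TTFT.
  T....
  F....
  TF...
  .T..F
Step 4: 5 trees catch fire, 4 burn out
  TF.F.
  F....
  .....
  F....
  .F...
Step 5: 1 trees catch fire, 5 burn out
  F....
  .....
  .....
  .....
  .....

F....
.....
.....
.....
.....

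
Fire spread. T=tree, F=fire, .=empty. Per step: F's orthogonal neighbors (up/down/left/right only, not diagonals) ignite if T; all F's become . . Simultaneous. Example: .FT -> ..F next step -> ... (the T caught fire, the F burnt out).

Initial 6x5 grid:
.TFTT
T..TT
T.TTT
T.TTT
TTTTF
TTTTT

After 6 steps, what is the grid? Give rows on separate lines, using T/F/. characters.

Step 1: 5 trees catch fire, 2 burn out
  .F.FT
  T..TT
  T.TTT
  T.TTF
  TTTF.
  TTTTF
Step 2: 6 trees catch fire, 5 burn out
  ....F
  T..FT
  T.TTF
  T.TF.
  TTF..
  TTTF.
Step 3: 5 trees catch fire, 6 burn out
  .....
  T...F
  T.TF.
  T.F..
  TF...
  TTF..
Step 4: 3 trees catch fire, 5 burn out
  .....
  T....
  T.F..
  T....
  F....
  TF...
Step 5: 2 trees catch fire, 3 burn out
  .....
  T....
  T....
  F....
  .....
  F....
Step 6: 1 trees catch fire, 2 burn out
  .....
  T....
  F....
  .....
  .....
  .....

.....
T....
F....
.....
.....
.....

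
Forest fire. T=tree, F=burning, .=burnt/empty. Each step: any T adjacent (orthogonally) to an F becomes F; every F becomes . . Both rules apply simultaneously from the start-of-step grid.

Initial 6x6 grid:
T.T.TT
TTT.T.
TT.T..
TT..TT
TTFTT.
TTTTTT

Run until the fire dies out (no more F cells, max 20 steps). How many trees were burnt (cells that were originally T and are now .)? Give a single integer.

Answer: 21

Derivation:
Step 1: +3 fires, +1 burnt (F count now 3)
Step 2: +5 fires, +3 burnt (F count now 5)
Step 3: +5 fires, +5 burnt (F count now 5)
Step 4: +4 fires, +5 burnt (F count now 4)
Step 5: +2 fires, +4 burnt (F count now 2)
Step 6: +2 fires, +2 burnt (F count now 2)
Step 7: +0 fires, +2 burnt (F count now 0)
Fire out after step 7
Initially T: 25, now '.': 32
Total burnt (originally-T cells now '.'): 21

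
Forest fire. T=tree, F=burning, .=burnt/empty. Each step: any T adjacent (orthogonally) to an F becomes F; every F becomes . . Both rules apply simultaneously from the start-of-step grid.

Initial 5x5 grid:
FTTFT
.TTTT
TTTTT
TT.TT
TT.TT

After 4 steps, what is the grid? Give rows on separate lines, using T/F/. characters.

Step 1: 4 trees catch fire, 2 burn out
  .FF.F
  .TTFT
  TTTTT
  TT.TT
  TT.TT
Step 2: 4 trees catch fire, 4 burn out
  .....
  .FF.F
  TTTFT
  TT.TT
  TT.TT
Step 3: 4 trees catch fire, 4 burn out
  .....
  .....
  TFF.F
  TT.FT
  TT.TT
Step 4: 4 trees catch fire, 4 burn out
  .....
  .....
  F....
  TF..F
  TT.FT

.....
.....
F....
TF..F
TT.FT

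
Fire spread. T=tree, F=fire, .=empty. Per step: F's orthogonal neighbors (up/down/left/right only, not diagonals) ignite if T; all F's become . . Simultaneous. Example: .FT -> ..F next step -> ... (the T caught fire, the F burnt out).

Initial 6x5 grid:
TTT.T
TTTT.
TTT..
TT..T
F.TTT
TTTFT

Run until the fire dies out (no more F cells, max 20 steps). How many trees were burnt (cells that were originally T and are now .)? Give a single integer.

Step 1: +5 fires, +2 burnt (F count now 5)
Step 2: +5 fires, +5 burnt (F count now 5)
Step 3: +3 fires, +5 burnt (F count now 3)
Step 4: +3 fires, +3 burnt (F count now 3)
Step 5: +2 fires, +3 burnt (F count now 2)
Step 6: +2 fires, +2 burnt (F count now 2)
Step 7: +0 fires, +2 burnt (F count now 0)
Fire out after step 7
Initially T: 21, now '.': 29
Total burnt (originally-T cells now '.'): 20

Answer: 20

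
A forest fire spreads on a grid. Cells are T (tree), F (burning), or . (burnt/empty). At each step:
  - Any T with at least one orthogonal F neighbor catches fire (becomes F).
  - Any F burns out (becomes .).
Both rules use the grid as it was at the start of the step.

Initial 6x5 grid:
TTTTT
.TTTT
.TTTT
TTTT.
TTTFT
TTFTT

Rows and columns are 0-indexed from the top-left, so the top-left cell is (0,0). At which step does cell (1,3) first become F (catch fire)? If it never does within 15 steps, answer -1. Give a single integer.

Step 1: cell (1,3)='T' (+5 fires, +2 burnt)
Step 2: cell (1,3)='T' (+5 fires, +5 burnt)
Step 3: cell (1,3)='F' (+5 fires, +5 burnt)
  -> target ignites at step 3
Step 4: cell (1,3)='.' (+5 fires, +5 burnt)
Step 5: cell (1,3)='.' (+3 fires, +5 burnt)
Step 6: cell (1,3)='.' (+1 fires, +3 burnt)
Step 7: cell (1,3)='.' (+1 fires, +1 burnt)
Step 8: cell (1,3)='.' (+0 fires, +1 burnt)
  fire out at step 8

3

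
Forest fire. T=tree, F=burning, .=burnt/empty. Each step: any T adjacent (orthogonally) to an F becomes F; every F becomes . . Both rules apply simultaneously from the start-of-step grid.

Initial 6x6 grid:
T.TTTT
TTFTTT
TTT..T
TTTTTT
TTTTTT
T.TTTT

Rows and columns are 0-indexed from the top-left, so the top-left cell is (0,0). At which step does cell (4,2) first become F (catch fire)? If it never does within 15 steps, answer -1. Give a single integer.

Step 1: cell (4,2)='T' (+4 fires, +1 burnt)
Step 2: cell (4,2)='T' (+5 fires, +4 burnt)
Step 3: cell (4,2)='F' (+7 fires, +5 burnt)
  -> target ignites at step 3
Step 4: cell (4,2)='.' (+7 fires, +7 burnt)
Step 5: cell (4,2)='.' (+4 fires, +7 burnt)
Step 6: cell (4,2)='.' (+3 fires, +4 burnt)
Step 7: cell (4,2)='.' (+1 fires, +3 burnt)
Step 8: cell (4,2)='.' (+0 fires, +1 burnt)
  fire out at step 8

3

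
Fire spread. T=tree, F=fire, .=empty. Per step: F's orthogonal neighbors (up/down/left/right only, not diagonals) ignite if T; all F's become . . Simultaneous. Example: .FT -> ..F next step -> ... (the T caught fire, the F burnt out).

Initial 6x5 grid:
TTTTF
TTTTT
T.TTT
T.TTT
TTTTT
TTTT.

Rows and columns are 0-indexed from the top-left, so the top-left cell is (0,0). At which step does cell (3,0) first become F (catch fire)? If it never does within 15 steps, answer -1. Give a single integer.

Step 1: cell (3,0)='T' (+2 fires, +1 burnt)
Step 2: cell (3,0)='T' (+3 fires, +2 burnt)
Step 3: cell (3,0)='T' (+4 fires, +3 burnt)
Step 4: cell (3,0)='T' (+5 fires, +4 burnt)
Step 5: cell (3,0)='T' (+3 fires, +5 burnt)
Step 6: cell (3,0)='T' (+3 fires, +3 burnt)
Step 7: cell (3,0)='F' (+3 fires, +3 burnt)
  -> target ignites at step 7
Step 8: cell (3,0)='.' (+2 fires, +3 burnt)
Step 9: cell (3,0)='.' (+1 fires, +2 burnt)
Step 10: cell (3,0)='.' (+0 fires, +1 burnt)
  fire out at step 10

7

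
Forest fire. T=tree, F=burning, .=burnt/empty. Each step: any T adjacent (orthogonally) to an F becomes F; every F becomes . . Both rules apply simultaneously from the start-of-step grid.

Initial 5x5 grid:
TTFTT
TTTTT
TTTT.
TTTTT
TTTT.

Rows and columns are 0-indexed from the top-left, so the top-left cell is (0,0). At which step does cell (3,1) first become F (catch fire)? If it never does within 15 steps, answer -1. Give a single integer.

Step 1: cell (3,1)='T' (+3 fires, +1 burnt)
Step 2: cell (3,1)='T' (+5 fires, +3 burnt)
Step 3: cell (3,1)='T' (+5 fires, +5 burnt)
Step 4: cell (3,1)='F' (+4 fires, +5 burnt)
  -> target ignites at step 4
Step 5: cell (3,1)='.' (+4 fires, +4 burnt)
Step 6: cell (3,1)='.' (+1 fires, +4 burnt)
Step 7: cell (3,1)='.' (+0 fires, +1 burnt)
  fire out at step 7

4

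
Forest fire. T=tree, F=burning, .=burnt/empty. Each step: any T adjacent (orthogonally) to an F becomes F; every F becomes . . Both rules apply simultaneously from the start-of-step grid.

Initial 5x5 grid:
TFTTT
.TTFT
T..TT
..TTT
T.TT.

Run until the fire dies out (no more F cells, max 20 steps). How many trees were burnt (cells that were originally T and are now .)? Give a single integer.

Answer: 14

Derivation:
Step 1: +7 fires, +2 burnt (F count now 7)
Step 2: +3 fires, +7 burnt (F count now 3)
Step 3: +3 fires, +3 burnt (F count now 3)
Step 4: +1 fires, +3 burnt (F count now 1)
Step 5: +0 fires, +1 burnt (F count now 0)
Fire out after step 5
Initially T: 16, now '.': 23
Total burnt (originally-T cells now '.'): 14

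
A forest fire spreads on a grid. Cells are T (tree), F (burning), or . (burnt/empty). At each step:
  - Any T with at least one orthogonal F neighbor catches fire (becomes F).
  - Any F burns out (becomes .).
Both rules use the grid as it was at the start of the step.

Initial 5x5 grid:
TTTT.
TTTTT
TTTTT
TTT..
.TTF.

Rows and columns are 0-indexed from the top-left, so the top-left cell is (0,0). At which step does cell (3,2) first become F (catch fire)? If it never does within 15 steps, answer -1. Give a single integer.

Step 1: cell (3,2)='T' (+1 fires, +1 burnt)
Step 2: cell (3,2)='F' (+2 fires, +1 burnt)
  -> target ignites at step 2
Step 3: cell (3,2)='.' (+2 fires, +2 burnt)
Step 4: cell (3,2)='.' (+4 fires, +2 burnt)
Step 5: cell (3,2)='.' (+5 fires, +4 burnt)
Step 6: cell (3,2)='.' (+4 fires, +5 burnt)
Step 7: cell (3,2)='.' (+1 fires, +4 burnt)
Step 8: cell (3,2)='.' (+0 fires, +1 burnt)
  fire out at step 8

2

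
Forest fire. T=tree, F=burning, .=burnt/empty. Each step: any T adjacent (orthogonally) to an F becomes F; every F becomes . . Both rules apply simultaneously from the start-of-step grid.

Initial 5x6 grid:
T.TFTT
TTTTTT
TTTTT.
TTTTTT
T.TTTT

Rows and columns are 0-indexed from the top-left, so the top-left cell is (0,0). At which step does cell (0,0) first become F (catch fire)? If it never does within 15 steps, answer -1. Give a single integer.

Step 1: cell (0,0)='T' (+3 fires, +1 burnt)
Step 2: cell (0,0)='T' (+4 fires, +3 burnt)
Step 3: cell (0,0)='T' (+5 fires, +4 burnt)
Step 4: cell (0,0)='T' (+5 fires, +5 burnt)
Step 5: cell (0,0)='F' (+6 fires, +5 burnt)
  -> target ignites at step 5
Step 6: cell (0,0)='.' (+2 fires, +6 burnt)
Step 7: cell (0,0)='.' (+1 fires, +2 burnt)
Step 8: cell (0,0)='.' (+0 fires, +1 burnt)
  fire out at step 8

5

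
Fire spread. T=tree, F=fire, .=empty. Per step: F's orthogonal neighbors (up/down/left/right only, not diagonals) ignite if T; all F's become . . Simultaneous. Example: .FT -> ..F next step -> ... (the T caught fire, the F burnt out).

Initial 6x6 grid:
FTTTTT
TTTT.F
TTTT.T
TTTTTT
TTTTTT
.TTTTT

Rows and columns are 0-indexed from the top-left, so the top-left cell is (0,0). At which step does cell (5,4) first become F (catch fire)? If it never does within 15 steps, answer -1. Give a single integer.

Step 1: cell (5,4)='T' (+4 fires, +2 burnt)
Step 2: cell (5,4)='T' (+5 fires, +4 burnt)
Step 3: cell (5,4)='T' (+6 fires, +5 burnt)
Step 4: cell (5,4)='T' (+7 fires, +6 burnt)
Step 5: cell (5,4)='F' (+5 fires, +7 burnt)
  -> target ignites at step 5
Step 6: cell (5,4)='.' (+3 fires, +5 burnt)
Step 7: cell (5,4)='.' (+1 fires, +3 burnt)
Step 8: cell (5,4)='.' (+0 fires, +1 burnt)
  fire out at step 8

5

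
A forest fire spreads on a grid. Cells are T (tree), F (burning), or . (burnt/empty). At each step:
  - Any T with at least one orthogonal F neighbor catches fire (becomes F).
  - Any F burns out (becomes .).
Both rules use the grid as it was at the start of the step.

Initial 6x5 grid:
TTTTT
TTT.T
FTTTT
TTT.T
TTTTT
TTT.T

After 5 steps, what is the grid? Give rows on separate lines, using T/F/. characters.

Step 1: 3 trees catch fire, 1 burn out
  TTTTT
  FTT.T
  .FTTT
  FTT.T
  TTTTT
  TTT.T
Step 2: 5 trees catch fire, 3 burn out
  FTTTT
  .FT.T
  ..FTT
  .FT.T
  FTTTT
  TTT.T
Step 3: 6 trees catch fire, 5 burn out
  .FTTT
  ..F.T
  ...FT
  ..F.T
  .FTTT
  FTT.T
Step 4: 4 trees catch fire, 6 burn out
  ..FTT
  ....T
  ....F
  ....T
  ..FTT
  .FT.T
Step 5: 5 trees catch fire, 4 burn out
  ...FT
  ....F
  .....
  ....F
  ...FT
  ..F.T

...FT
....F
.....
....F
...FT
..F.T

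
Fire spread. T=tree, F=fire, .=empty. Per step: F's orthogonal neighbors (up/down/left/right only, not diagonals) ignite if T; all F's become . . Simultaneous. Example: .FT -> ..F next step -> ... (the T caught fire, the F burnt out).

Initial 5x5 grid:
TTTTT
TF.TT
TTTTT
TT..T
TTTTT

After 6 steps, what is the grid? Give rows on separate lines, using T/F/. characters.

Step 1: 3 trees catch fire, 1 burn out
  TFTTT
  F..TT
  TFTTT
  TT..T
  TTTTT
Step 2: 5 trees catch fire, 3 burn out
  F.FTT
  ...TT
  F.FTT
  TF..T
  TTTTT
Step 3: 4 trees catch fire, 5 burn out
  ...FT
  ...TT
  ...FT
  F...T
  TFTTT
Step 4: 5 trees catch fire, 4 burn out
  ....F
  ...FT
  ....F
  ....T
  F.FTT
Step 5: 3 trees catch fire, 5 burn out
  .....
  ....F
  .....
  ....F
  ...FT
Step 6: 1 trees catch fire, 3 burn out
  .....
  .....
  .....
  .....
  ....F

.....
.....
.....
.....
....F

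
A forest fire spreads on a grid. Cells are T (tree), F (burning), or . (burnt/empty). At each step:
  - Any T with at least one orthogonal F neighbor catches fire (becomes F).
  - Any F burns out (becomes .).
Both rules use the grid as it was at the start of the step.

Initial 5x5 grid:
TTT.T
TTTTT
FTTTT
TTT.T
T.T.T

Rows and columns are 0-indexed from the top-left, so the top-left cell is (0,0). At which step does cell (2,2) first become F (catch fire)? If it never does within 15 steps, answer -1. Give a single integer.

Step 1: cell (2,2)='T' (+3 fires, +1 burnt)
Step 2: cell (2,2)='F' (+5 fires, +3 burnt)
  -> target ignites at step 2
Step 3: cell (2,2)='.' (+4 fires, +5 burnt)
Step 4: cell (2,2)='.' (+4 fires, +4 burnt)
Step 5: cell (2,2)='.' (+2 fires, +4 burnt)
Step 6: cell (2,2)='.' (+2 fires, +2 burnt)
Step 7: cell (2,2)='.' (+0 fires, +2 burnt)
  fire out at step 7

2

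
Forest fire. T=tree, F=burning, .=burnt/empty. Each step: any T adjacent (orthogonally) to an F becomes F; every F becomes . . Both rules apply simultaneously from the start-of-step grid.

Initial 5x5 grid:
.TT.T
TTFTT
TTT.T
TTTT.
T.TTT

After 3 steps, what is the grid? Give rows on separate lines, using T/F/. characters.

Step 1: 4 trees catch fire, 1 burn out
  .TF.T
  TF.FT
  TTF.T
  TTTT.
  T.TTT
Step 2: 5 trees catch fire, 4 burn out
  .F..T
  F...F
  TF..T
  TTFT.
  T.TTT
Step 3: 6 trees catch fire, 5 burn out
  ....F
  .....
  F...F
  TF.F.
  T.FTT

....F
.....
F...F
TF.F.
T.FTT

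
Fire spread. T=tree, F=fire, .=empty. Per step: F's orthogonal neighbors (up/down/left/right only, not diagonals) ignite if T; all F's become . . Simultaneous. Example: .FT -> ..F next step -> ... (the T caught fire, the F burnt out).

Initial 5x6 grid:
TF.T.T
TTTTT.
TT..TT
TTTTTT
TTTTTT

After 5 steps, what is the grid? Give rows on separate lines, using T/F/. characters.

Step 1: 2 trees catch fire, 1 burn out
  F..T.T
  TFTTT.
  TT..TT
  TTTTTT
  TTTTTT
Step 2: 3 trees catch fire, 2 burn out
  ...T.T
  F.FTT.
  TF..TT
  TTTTTT
  TTTTTT
Step 3: 3 trees catch fire, 3 burn out
  ...T.T
  ...FT.
  F...TT
  TFTTTT
  TTTTTT
Step 4: 5 trees catch fire, 3 burn out
  ...F.T
  ....F.
  ....TT
  F.FTTT
  TFTTTT
Step 5: 4 trees catch fire, 5 burn out
  .....T
  ......
  ....FT
  ...FTT
  F.FTTT

.....T
......
....FT
...FTT
F.FTTT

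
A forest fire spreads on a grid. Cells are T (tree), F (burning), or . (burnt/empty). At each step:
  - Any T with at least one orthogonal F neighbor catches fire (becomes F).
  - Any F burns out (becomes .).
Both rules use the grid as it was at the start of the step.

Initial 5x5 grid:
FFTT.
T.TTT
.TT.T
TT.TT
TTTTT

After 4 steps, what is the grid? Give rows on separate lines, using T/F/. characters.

Step 1: 2 trees catch fire, 2 burn out
  ..FT.
  F.TTT
  .TT.T
  TT.TT
  TTTTT
Step 2: 2 trees catch fire, 2 burn out
  ...F.
  ..FTT
  .TT.T
  TT.TT
  TTTTT
Step 3: 2 trees catch fire, 2 burn out
  .....
  ...FT
  .TF.T
  TT.TT
  TTTTT
Step 4: 2 trees catch fire, 2 burn out
  .....
  ....F
  .F..T
  TT.TT
  TTTTT

.....
....F
.F..T
TT.TT
TTTTT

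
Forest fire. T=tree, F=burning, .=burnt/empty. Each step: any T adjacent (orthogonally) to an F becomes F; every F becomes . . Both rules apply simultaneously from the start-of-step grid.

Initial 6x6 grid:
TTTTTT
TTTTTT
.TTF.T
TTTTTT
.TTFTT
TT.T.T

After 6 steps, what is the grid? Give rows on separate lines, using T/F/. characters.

Step 1: 6 trees catch fire, 2 burn out
  TTTTTT
  TTTFTT
  .TF..T
  TTTFTT
  .TF.FT
  TT.F.T
Step 2: 8 trees catch fire, 6 burn out
  TTTFTT
  TTF.FT
  .F...T
  TTF.FT
  .F...F
  TT...T
Step 3: 8 trees catch fire, 8 burn out
  TTF.FT
  TF...F
  .....T
  TF...F
  ......
  TF...F
Step 4: 6 trees catch fire, 8 burn out
  TF...F
  F.....
  .....F
  F.....
  ......
  F.....
Step 5: 1 trees catch fire, 6 burn out
  F.....
  ......
  ......
  ......
  ......
  ......
Step 6: 0 trees catch fire, 1 burn out
  ......
  ......
  ......
  ......
  ......
  ......

......
......
......
......
......
......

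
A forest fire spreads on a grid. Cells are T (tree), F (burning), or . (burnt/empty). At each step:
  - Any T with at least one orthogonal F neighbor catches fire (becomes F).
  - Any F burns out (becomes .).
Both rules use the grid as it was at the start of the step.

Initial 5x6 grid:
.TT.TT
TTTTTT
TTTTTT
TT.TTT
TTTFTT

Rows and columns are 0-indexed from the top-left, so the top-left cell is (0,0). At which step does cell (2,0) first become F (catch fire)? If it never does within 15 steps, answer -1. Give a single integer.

Step 1: cell (2,0)='T' (+3 fires, +1 burnt)
Step 2: cell (2,0)='T' (+4 fires, +3 burnt)
Step 3: cell (2,0)='T' (+6 fires, +4 burnt)
Step 4: cell (2,0)='T' (+5 fires, +6 burnt)
Step 5: cell (2,0)='F' (+5 fires, +5 burnt)
  -> target ignites at step 5
Step 6: cell (2,0)='.' (+3 fires, +5 burnt)
Step 7: cell (2,0)='.' (+0 fires, +3 burnt)
  fire out at step 7

5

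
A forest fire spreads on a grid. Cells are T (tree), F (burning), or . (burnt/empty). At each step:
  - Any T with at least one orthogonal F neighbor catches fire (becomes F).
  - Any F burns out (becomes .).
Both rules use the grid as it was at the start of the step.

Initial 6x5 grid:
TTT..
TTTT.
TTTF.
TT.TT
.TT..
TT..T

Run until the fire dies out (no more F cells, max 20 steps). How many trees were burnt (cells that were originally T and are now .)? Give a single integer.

Step 1: +3 fires, +1 burnt (F count now 3)
Step 2: +3 fires, +3 burnt (F count now 3)
Step 3: +4 fires, +3 burnt (F count now 4)
Step 4: +4 fires, +4 burnt (F count now 4)
Step 5: +3 fires, +4 burnt (F count now 3)
Step 6: +1 fires, +3 burnt (F count now 1)
Step 7: +0 fires, +1 burnt (F count now 0)
Fire out after step 7
Initially T: 19, now '.': 29
Total burnt (originally-T cells now '.'): 18

Answer: 18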